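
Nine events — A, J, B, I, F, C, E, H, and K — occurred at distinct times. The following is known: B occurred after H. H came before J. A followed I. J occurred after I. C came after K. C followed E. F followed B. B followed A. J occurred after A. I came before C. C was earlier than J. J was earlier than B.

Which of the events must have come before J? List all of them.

Directly stated before J: A, C, H, and I.
E reaches J via E → C → J.
K reaches J via K → C → J.
No chain forces B (or any of the others) ahead of J.

A, C, E, H, I, K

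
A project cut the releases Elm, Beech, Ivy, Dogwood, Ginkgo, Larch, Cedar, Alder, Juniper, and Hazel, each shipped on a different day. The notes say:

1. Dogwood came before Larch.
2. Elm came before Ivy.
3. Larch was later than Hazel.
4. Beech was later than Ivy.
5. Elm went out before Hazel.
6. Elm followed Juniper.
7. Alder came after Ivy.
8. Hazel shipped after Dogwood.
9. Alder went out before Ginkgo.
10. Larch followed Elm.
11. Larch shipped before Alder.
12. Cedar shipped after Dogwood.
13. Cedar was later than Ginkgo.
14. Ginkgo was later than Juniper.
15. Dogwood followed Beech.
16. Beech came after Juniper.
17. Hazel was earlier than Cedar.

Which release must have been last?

Every other release has a chain of constraints placing it before Cedar, so Cedar is last.

Cedar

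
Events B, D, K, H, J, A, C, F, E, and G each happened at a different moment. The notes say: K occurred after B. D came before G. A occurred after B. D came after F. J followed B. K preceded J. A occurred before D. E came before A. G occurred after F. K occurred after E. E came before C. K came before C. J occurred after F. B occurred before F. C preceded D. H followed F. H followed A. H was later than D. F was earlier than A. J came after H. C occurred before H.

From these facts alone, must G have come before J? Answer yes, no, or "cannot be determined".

No chain of stated constraints runs from G to J, and none runs from J to G either.
So the relative order of G and J is not fixed by the given facts.

cannot be determined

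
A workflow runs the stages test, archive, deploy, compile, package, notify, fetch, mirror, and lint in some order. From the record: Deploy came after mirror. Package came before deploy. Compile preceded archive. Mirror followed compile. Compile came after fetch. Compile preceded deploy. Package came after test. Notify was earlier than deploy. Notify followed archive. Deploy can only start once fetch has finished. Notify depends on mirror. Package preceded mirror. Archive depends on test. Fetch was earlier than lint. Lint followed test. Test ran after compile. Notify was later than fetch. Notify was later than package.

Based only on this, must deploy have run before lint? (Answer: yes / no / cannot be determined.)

cannot be determined

No chain of stated constraints runs from deploy to lint, and none runs from lint to deploy either.
So the relative order of deploy and lint is not fixed by the given facts.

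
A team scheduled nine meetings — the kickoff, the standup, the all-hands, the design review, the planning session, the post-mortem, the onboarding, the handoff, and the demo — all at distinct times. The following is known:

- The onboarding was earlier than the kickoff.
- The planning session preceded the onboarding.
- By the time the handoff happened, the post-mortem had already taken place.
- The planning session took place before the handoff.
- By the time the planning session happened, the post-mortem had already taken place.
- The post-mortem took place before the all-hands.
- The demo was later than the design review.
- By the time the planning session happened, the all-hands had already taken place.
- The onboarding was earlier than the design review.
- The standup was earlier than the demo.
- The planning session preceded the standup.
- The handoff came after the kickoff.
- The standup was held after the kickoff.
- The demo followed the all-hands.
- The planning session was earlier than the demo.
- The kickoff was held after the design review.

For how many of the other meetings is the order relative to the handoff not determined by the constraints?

Forced before the handoff: the all-hands, the design review, the kickoff, the onboarding, the planning session, and the post-mortem.
That leaves the demo and the standup with no forced order relative to the handoff — 2.

2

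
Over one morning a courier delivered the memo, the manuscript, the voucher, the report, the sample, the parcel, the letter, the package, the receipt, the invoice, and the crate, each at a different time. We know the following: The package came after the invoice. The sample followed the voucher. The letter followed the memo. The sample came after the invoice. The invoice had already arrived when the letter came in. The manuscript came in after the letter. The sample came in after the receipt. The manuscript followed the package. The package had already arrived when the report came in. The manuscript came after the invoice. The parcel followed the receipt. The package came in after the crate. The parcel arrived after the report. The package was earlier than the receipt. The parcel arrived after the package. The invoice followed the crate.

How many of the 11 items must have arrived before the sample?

5

Directly stated before the sample: the invoice, the receipt, and the voucher.
The crate reaches the sample via the crate → the invoice → the sample.
The package reaches the sample via the package → the receipt → the sample.
No chain forces the report (or any of the others) ahead of the sample.
That's the crate, the invoice, the package, the receipt, and the voucher — 5 in all.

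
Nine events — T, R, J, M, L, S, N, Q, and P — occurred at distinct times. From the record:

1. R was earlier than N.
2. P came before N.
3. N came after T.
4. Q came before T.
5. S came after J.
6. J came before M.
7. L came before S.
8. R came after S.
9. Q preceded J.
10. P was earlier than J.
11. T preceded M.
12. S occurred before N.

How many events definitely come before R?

Directly stated before R: S.
J reaches R via J → S → R.
L reaches R via L → S → R.
P reaches R via P → J → S → R.
Likewise Q reaches R by chaining the stated constraints.
No chain forces M (or any of the others) ahead of R.
That's J, L, P, Q, and S — 5 in all.

5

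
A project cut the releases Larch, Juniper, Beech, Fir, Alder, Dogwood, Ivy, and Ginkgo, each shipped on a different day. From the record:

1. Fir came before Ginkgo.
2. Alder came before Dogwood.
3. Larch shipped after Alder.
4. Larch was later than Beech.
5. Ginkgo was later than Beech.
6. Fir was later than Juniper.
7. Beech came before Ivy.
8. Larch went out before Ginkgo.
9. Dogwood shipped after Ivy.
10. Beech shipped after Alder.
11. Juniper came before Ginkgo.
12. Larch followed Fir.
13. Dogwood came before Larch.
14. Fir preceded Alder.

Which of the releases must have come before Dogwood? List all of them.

Directly stated before Dogwood: Alder and Ivy.
Beech reaches Dogwood via Beech → Ivy → Dogwood.
Fir reaches Dogwood via Fir → Alder → Dogwood.
Juniper reaches Dogwood via Juniper → Fir → Alder → Dogwood.
No chain forces Larch (or any of the others) ahead of Dogwood.

Alder, Beech, Fir, Ivy, Juniper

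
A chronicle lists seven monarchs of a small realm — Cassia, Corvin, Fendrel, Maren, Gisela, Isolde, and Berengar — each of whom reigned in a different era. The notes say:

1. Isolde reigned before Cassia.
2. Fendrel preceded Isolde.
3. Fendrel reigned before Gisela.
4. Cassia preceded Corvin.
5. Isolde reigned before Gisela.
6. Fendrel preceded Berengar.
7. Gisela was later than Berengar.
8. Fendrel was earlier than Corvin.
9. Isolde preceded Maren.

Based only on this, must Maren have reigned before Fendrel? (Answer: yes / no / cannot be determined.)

no

Tracing the constraints gives Fendrel → Isolde → Maren, so Fendrel must come before Maren.
That means Maren cannot be before Fendrel.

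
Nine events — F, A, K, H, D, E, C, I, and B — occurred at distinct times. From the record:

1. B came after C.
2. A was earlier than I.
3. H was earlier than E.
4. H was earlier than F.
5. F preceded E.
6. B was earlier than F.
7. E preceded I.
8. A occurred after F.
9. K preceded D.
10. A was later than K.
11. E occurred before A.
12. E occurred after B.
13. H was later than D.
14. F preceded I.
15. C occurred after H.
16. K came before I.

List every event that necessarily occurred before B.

Directly stated before B: C.
D reaches B via D → H → C → B.
H reaches B via H → C → B.
K reaches B via K → D → H → C → B.

C, D, H, K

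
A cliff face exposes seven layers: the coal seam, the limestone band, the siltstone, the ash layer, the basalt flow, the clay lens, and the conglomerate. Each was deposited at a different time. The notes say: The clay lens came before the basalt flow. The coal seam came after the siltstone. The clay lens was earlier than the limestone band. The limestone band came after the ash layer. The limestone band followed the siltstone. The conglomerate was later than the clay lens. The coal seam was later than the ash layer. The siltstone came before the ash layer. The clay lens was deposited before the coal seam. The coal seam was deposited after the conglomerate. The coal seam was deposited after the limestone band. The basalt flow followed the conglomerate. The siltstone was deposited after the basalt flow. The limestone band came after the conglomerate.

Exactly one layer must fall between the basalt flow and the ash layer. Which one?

the siltstone

Tracing the constraints gives the basalt flow → the siltstone → the ash layer, so the siltstone sits after the basalt flow and before the ash layer.
No other layer is forced both after the basalt flow and before the ash layer.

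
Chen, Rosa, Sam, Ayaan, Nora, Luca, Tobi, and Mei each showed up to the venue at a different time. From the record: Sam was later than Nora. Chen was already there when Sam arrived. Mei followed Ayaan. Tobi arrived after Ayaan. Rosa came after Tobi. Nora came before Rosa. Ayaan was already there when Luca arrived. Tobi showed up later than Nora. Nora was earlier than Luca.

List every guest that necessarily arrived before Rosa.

Ayaan, Nora, Tobi

Directly stated before Rosa: Nora and Tobi.
Ayaan reaches Rosa via Ayaan → Tobi → Rosa.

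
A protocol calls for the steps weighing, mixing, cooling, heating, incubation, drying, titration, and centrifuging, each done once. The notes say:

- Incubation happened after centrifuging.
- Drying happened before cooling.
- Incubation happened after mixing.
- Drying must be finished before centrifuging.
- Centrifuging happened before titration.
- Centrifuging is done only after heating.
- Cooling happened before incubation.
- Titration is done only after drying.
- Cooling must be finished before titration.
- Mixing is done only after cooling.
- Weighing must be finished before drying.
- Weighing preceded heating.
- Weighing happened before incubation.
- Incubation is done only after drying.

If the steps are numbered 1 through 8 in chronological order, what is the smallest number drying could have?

2

Weighing must come before drying — 1 forced predecessor.
Nothing else is forced ahead of drying, so its earliest slot is position 1 + 1 = 2.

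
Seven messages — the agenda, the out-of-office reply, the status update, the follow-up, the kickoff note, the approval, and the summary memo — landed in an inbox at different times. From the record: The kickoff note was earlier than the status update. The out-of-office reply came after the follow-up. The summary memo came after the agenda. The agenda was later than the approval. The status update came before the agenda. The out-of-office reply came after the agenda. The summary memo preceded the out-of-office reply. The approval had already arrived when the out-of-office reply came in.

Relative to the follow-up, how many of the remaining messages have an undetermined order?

Forced after the follow-up: the out-of-office reply.
That leaves the agenda, the approval, the kickoff note, the status update, and the summary memo with no forced order relative to the follow-up — 5.

5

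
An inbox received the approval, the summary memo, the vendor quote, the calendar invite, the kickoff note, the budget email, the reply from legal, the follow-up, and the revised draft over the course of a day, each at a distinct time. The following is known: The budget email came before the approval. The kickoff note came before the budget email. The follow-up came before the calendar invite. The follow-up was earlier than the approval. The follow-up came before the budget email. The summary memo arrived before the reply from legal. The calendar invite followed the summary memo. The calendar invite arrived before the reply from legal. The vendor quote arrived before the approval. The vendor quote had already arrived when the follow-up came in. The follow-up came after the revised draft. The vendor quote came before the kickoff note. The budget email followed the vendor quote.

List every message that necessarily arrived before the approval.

the budget email, the follow-up, the kickoff note, the revised draft, the vendor quote

Directly stated before the approval: the budget email, the follow-up, and the vendor quote.
The kickoff note reaches the approval via the kickoff note → the budget email → the approval.
The revised draft reaches the approval via the revised draft → the follow-up → the approval.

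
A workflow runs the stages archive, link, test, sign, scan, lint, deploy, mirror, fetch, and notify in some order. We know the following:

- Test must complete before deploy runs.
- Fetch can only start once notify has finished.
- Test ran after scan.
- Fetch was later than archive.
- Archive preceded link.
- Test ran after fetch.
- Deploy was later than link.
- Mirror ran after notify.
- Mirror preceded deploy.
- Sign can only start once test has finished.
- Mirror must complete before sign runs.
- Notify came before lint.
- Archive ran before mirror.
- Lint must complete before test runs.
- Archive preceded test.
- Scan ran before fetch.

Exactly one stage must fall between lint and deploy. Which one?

Tracing the constraints gives lint → test → deploy, so test sits after lint and before deploy.
No other stage is forced both after lint and before deploy.

test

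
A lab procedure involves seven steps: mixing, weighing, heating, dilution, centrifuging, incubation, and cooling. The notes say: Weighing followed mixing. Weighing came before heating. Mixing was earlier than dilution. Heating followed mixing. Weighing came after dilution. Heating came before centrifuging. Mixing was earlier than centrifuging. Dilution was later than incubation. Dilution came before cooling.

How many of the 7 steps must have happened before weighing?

Directly stated before weighing: dilution and mixing.
Incubation reaches weighing via incubation → dilution → weighing.
That's dilution, incubation, and mixing — 3 in all.

3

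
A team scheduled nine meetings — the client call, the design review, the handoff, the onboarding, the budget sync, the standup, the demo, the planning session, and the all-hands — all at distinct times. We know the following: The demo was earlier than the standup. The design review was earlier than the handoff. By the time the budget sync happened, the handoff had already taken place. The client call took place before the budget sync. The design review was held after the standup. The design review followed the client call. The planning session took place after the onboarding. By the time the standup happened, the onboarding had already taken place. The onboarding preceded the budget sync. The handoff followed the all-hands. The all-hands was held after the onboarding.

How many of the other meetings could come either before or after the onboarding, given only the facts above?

2

Forced after the onboarding: the all-hands, the budget sync, the design review, the handoff, the planning session, and the standup.
That leaves the client call and the demo with no forced order relative to the onboarding — 2.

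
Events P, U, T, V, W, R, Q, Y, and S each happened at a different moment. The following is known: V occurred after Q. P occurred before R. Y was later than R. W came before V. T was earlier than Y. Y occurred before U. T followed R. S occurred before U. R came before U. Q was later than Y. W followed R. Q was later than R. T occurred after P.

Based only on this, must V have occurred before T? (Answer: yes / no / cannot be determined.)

Tracing the constraints gives T → Y → Q → V, so T must come before V.
That means V cannot be before T.

no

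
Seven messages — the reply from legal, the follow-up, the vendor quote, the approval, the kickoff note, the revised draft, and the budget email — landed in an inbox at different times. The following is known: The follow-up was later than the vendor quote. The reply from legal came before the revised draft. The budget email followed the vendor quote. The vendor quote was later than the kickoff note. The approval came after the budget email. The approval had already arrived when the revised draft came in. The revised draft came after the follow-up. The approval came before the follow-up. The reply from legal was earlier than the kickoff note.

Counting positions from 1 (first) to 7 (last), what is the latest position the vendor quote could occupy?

3

The vendor quote must come before the approval, the budget email, the follow-up, and the revised draft — 4 messages forced after it.
Everything else can be placed before the vendor quote in some valid order, so the vendor quote can sit as late as position 7 − 4 = 3.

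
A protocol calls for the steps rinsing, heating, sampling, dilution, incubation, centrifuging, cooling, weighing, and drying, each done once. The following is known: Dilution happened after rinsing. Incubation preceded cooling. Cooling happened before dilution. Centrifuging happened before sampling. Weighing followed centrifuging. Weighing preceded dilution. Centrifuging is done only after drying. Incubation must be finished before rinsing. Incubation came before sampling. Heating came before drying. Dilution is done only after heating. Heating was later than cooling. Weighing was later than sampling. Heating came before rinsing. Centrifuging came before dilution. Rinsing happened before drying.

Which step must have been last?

dilution

Every other step has a chain of constraints placing it before dilution, so dilution is last.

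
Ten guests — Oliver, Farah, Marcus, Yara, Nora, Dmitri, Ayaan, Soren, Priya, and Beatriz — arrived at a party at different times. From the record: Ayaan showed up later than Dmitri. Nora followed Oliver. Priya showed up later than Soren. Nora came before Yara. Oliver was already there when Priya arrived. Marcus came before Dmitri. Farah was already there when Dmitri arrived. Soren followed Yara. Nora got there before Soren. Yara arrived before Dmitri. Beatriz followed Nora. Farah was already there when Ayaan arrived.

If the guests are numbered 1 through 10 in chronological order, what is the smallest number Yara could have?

3

Nora and Oliver must both come before Yara — 2 forced predecessors.
Nothing else is forced ahead of Yara, so their earliest slot is position 2 + 1 = 3.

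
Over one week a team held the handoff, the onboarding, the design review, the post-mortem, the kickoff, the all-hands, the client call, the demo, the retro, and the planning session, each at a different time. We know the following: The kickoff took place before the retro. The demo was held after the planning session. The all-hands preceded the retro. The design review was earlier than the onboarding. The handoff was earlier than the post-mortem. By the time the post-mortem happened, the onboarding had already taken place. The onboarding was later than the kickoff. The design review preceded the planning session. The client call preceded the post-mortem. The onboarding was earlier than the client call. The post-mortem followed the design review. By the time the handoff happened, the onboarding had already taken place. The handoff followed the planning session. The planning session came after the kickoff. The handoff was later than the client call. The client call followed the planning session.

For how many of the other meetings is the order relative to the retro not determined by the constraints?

7

Forced before the retro: the all-hands and the kickoff.
That leaves the client call, the demo, the design review, the handoff, the onboarding, the planning session, and the post-mortem with no forced order relative to the retro — 7.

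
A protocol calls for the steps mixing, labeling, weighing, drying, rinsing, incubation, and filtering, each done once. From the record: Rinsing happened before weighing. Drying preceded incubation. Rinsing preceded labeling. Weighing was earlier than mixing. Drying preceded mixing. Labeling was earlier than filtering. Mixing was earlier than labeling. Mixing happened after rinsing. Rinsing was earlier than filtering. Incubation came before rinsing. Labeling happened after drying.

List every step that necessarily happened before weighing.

Directly stated before weighing: rinsing.
Drying reaches weighing via drying → incubation → rinsing → weighing.
Incubation reaches weighing via incubation → rinsing → weighing.

drying, incubation, rinsing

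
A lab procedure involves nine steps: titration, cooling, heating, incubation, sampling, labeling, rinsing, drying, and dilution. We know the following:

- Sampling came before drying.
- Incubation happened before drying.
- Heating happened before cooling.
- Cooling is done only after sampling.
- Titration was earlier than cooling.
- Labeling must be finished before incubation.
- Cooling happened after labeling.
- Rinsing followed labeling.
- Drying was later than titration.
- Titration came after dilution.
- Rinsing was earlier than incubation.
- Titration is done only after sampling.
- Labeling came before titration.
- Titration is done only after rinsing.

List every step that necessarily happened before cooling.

dilution, heating, labeling, rinsing, sampling, titration

Directly stated before cooling: heating, labeling, sampling, and titration.
Dilution reaches cooling via dilution → titration → cooling.
Rinsing reaches cooling via rinsing → titration → cooling.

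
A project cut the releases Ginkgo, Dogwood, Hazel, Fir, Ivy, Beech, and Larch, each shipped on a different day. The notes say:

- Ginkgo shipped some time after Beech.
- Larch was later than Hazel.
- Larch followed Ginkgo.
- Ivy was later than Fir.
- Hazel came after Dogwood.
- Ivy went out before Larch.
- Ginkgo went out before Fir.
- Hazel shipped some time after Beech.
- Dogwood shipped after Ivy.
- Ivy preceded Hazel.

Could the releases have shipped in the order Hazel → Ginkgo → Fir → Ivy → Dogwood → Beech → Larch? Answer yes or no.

no

The constraints require Beech before Hazel, but in the proposed sequence Hazel appears ahead of Beech. That one violation is enough.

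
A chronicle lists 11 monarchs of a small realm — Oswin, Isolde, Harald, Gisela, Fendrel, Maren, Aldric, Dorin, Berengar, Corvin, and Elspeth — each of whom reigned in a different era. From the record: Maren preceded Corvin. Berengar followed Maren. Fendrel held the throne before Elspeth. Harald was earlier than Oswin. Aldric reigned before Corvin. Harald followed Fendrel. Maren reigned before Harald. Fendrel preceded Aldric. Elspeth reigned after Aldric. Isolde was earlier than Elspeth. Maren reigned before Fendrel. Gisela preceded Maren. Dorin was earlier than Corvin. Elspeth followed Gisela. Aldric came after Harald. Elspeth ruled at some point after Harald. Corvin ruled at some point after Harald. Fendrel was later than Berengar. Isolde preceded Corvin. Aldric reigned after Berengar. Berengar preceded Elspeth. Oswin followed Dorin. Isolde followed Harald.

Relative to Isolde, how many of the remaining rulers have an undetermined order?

Forced before Isolde: Berengar, Fendrel, Gisela, Harald, and Maren; forced after Isolde: Corvin and Elspeth.
That leaves Aldric, Dorin, and Oswin with no forced order relative to Isolde — 3.

3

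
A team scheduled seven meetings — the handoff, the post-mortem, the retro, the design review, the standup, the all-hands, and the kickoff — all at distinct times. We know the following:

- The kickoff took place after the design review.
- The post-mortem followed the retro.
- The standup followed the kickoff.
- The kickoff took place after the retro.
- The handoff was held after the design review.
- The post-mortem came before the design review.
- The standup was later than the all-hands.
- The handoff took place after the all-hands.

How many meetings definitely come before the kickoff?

Directly stated before the kickoff: the design review and the retro.
The post-mortem reaches the kickoff via the post-mortem → the design review → the kickoff.
No chain forces the handoff (or any of the others) ahead of the kickoff.
That's the design review, the post-mortem, and the retro — 3 in all.

3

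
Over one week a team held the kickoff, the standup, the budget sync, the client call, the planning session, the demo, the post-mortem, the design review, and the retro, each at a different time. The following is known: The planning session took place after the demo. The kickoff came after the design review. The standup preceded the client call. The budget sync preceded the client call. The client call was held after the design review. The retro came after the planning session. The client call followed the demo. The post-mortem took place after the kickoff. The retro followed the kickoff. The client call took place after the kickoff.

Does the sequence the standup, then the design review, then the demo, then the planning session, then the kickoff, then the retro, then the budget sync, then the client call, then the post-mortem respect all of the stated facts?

Check each stated constraint against the proposed order — e.g. the design review is ahead of the client call; the standup is ahead of the client call. Every pair is in the required order; nothing is violated.

yes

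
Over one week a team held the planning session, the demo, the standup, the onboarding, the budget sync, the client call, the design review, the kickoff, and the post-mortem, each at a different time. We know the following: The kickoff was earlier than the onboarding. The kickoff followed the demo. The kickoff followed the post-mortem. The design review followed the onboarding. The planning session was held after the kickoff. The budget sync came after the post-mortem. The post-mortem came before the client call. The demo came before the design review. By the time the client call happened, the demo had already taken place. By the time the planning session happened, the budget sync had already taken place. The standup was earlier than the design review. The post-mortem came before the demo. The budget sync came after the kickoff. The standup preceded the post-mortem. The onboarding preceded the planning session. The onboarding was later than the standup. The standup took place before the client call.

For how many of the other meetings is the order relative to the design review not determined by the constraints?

3

Forced before the design review: the demo, the kickoff, the onboarding, the post-mortem, and the standup.
That leaves the budget sync, the client call, and the planning session with no forced order relative to the design review — 3.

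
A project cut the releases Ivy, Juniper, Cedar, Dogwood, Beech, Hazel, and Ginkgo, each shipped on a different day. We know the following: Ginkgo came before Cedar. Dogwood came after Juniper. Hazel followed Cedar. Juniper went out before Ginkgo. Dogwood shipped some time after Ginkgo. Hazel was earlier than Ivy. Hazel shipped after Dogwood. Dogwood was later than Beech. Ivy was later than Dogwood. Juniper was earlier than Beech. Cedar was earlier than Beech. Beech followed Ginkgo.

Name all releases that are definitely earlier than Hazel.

Directly stated before Hazel: Cedar and Dogwood.
Beech reaches Hazel via Beech → Dogwood → Hazel.
Ginkgo reaches Hazel via Ginkgo → Dogwood → Hazel.
Juniper reaches Hazel via Juniper → Dogwood → Hazel.
No chain forces Ivy ahead of Hazel.

Beech, Cedar, Dogwood, Ginkgo, Juniper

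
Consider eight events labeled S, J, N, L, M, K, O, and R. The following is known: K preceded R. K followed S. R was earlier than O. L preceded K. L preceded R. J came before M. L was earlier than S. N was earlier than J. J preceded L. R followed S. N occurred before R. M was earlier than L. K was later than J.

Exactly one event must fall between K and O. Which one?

R

Tracing the constraints gives K → R → O, so R sits after K and before O.
No other event is forced both after K and before O.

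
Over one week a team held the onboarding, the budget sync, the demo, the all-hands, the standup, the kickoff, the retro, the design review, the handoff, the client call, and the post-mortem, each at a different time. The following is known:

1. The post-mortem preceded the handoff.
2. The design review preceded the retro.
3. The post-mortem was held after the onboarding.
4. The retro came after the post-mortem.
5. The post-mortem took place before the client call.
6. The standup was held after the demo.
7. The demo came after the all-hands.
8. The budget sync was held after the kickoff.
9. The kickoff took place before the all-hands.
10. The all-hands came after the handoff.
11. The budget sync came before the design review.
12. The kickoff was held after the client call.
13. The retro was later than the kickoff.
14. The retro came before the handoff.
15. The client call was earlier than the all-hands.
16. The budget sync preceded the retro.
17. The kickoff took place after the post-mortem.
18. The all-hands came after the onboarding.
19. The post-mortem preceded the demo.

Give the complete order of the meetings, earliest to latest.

the onboarding, the post-mortem, the client call, the kickoff, the budget sync, the design review, the retro, the handoff, the all-hands, the demo, the standup

The constraints fix every adjacent pair, so only one ordering works:
the onboarding → the post-mortem → the client call → the kickoff → the budget sync → the design review → the retro → the handoff → the all-hands → the demo → the standup.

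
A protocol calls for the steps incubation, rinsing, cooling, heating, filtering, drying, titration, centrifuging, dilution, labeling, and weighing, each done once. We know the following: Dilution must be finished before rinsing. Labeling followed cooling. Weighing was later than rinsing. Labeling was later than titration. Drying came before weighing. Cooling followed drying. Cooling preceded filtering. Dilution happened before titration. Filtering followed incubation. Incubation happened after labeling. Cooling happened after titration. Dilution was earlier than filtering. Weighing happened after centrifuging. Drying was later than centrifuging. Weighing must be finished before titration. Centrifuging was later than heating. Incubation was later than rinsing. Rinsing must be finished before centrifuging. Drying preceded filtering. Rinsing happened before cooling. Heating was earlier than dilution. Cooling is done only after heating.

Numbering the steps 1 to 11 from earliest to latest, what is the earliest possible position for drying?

Centrifuging, dilution, heating, and rinsing must all come before drying — 4 forced predecessors.
Nothing else is forced ahead of drying, so its earliest slot is position 4 + 1 = 5.

5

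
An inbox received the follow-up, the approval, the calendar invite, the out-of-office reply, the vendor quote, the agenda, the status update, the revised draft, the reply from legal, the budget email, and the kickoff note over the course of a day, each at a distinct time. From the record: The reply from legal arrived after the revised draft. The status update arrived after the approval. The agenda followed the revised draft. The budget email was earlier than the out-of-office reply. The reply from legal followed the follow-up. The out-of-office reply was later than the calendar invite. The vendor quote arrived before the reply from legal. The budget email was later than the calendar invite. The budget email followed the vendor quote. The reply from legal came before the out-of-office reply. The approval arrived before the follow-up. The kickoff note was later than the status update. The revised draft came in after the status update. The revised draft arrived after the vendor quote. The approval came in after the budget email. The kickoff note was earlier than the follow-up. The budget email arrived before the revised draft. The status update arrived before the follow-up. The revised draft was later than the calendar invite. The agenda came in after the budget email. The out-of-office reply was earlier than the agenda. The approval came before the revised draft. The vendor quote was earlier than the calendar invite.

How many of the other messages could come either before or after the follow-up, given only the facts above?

1

Forced before the follow-up: the approval, the budget email, the calendar invite, the kickoff note, the status update, and the vendor quote; forced after the follow-up: the agenda, the out-of-office reply, and the reply from legal.
That leaves the revised draft with no forced order relative to the follow-up — 1.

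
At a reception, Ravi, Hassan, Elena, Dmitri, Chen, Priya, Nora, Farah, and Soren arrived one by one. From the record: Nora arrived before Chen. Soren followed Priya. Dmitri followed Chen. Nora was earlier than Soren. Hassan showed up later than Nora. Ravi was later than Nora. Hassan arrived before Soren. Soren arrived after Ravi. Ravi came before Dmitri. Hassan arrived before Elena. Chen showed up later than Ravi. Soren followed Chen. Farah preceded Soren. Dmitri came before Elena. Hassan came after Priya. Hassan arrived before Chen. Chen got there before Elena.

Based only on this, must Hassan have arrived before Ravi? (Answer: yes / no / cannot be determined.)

No chain of stated constraints runs from Hassan to Ravi, and none runs from Ravi to Hassan either.
So the relative order of Hassan and Ravi is not fixed by the given facts.

cannot be determined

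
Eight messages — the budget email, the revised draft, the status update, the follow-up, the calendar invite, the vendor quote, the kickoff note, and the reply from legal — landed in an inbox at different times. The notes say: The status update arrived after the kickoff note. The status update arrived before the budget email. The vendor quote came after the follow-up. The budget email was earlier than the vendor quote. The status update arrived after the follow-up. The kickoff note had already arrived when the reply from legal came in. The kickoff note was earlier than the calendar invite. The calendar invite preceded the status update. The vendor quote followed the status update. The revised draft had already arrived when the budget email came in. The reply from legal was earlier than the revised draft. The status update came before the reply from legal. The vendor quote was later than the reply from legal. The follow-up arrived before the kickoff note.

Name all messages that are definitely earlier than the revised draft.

Directly stated before the revised draft: the reply from legal.
The calendar invite reaches the revised draft via the calendar invite → the status update → the reply from legal → the revised draft.
The follow-up reaches the revised draft via the follow-up → the status update → the reply from legal → the revised draft.
The kickoff note reaches the revised draft via the kickoff note → the reply from legal → the revised draft.
Likewise the status update reaches the revised draft by chaining the stated constraints.

the calendar invite, the follow-up, the kickoff note, the reply from legal, the status update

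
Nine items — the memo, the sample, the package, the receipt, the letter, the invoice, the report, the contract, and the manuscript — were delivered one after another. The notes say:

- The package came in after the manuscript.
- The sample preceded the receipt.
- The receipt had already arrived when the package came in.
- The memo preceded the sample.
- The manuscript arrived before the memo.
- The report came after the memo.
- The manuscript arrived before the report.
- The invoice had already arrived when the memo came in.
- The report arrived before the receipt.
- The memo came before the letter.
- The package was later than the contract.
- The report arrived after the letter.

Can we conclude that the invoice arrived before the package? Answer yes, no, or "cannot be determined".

yes

Chain the constraints: the invoice → the memo → the sample → the receipt → the package. Each link is directly stated, so the invoice comes before the package.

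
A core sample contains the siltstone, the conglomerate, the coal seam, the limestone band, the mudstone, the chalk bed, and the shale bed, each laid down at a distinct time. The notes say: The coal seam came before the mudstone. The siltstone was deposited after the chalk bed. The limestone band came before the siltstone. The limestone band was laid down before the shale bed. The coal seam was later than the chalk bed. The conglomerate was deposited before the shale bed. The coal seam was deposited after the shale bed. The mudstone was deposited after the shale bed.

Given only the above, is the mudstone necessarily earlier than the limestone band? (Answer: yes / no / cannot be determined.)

Tracing the constraints gives the limestone band → the shale bed → the mudstone, so the limestone band must come before the mudstone.
That means the mudstone cannot be before the limestone band.

no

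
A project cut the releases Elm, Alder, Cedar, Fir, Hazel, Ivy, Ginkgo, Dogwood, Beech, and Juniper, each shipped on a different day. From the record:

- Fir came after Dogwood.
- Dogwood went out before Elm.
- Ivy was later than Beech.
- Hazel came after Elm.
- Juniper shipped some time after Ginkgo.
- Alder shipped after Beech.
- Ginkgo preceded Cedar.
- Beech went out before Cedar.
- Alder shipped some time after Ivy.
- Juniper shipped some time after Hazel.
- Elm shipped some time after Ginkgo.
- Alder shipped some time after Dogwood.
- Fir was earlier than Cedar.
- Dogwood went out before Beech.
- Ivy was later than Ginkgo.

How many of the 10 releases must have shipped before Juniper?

Directly stated before Juniper: Ginkgo and Hazel.
Dogwood reaches Juniper via Dogwood → Elm → Hazel → Juniper.
Elm reaches Juniper via Elm → Hazel → Juniper.
No chain forces Beech (or any of the others) ahead of Juniper.
That's Dogwood, Elm, Ginkgo, and Hazel — 4 in all.

4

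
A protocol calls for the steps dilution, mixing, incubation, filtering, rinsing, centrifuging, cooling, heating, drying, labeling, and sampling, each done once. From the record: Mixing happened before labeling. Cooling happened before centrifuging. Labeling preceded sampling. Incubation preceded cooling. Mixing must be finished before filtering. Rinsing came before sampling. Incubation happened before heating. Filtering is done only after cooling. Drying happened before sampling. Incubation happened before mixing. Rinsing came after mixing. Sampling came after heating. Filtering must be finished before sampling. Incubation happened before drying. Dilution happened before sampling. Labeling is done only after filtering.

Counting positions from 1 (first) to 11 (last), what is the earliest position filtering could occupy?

4

Cooling, incubation, and mixing must all come before filtering — 3 forced predecessors.
Nothing else is forced ahead of filtering, so its earliest slot is position 3 + 1 = 4.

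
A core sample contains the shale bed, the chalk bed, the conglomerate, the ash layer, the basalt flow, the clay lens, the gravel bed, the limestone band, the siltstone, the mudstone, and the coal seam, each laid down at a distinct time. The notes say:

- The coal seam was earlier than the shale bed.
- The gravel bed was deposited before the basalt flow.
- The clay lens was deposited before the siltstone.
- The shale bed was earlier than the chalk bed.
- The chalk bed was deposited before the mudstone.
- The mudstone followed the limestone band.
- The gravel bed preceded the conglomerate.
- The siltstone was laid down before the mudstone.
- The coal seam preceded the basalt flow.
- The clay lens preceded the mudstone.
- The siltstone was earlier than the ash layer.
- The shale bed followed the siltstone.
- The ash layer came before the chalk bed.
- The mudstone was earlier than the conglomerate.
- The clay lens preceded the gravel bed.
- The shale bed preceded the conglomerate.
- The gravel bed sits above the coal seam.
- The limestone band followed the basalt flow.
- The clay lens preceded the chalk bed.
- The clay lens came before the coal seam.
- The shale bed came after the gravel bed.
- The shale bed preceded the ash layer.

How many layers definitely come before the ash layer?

Directly stated before the ash layer: the shale bed and the siltstone.
The clay lens reaches the ash layer via the clay lens → the siltstone → the ash layer.
The coal seam reaches the ash layer via the coal seam → the shale bed → the ash layer.
The gravel bed reaches the ash layer via the gravel bed → the shale bed → the ash layer.
That's the clay lens, the coal seam, the gravel bed, the shale bed, and the siltstone — 5 in all.

5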